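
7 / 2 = 3.50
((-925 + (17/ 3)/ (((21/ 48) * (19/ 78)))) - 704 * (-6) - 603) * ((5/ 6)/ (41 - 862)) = -304700/109193 = -2.79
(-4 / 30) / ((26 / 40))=-8/39 = -0.21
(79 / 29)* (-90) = -7110/29 = -245.17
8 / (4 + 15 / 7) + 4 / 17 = 1124/731 = 1.54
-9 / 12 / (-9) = 1/12 = 0.08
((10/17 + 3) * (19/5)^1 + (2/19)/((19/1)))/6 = 139523/61370 = 2.27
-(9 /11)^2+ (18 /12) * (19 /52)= -1527/12584 = -0.12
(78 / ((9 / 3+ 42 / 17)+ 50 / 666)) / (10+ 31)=220779/643577 = 0.34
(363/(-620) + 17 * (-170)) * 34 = -30466771/310 = -98279.91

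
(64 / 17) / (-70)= -32/595 = -0.05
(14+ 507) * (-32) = -16672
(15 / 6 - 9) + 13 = 13/2 = 6.50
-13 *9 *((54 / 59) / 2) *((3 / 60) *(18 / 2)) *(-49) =1393119/1180 = 1180.61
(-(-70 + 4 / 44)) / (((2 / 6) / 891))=186867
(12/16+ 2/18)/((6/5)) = 155/216 = 0.72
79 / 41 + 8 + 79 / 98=10.73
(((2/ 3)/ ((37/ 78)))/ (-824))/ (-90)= 13/685980 = 0.00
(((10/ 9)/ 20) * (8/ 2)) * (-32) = -64/9 = -7.11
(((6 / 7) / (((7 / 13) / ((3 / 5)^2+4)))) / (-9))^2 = 0.59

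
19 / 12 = 1.58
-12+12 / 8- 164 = -349/2 = -174.50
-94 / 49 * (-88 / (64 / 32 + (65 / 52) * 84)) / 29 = 8272/152047 = 0.05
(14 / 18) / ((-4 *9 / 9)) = -7/36 = -0.19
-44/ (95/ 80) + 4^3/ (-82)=-29472/779 = -37.83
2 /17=0.12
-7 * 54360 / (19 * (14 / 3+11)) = -1141560/893 = -1278.34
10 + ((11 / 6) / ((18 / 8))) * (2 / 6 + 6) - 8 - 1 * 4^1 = 256/81 = 3.16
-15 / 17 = -0.88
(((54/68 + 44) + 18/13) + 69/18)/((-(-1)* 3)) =33158/1989 = 16.67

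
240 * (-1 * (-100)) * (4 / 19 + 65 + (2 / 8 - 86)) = -9366000/19 = -492947.37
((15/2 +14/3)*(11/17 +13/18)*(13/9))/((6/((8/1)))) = 397631/12393 = 32.09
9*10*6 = 540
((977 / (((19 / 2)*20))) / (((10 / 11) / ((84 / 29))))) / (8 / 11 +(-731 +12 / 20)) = -2482557/110563660 = -0.02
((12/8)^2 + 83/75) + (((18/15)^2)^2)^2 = 7.66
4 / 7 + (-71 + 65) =-38/7 = -5.43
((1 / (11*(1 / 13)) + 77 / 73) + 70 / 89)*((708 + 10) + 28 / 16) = 311009733/142934 = 2175.90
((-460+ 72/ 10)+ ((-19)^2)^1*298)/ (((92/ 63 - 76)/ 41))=-691760979/11740 = -58923.42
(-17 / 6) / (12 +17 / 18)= -51/233 = -0.22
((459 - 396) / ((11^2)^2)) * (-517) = -2961/1331 = -2.22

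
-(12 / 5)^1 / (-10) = 6/25 = 0.24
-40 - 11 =-51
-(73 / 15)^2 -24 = -10729/225 = -47.68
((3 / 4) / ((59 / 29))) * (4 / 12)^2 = 29/708 = 0.04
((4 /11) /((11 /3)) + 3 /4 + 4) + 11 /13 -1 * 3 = 16959/6292 = 2.70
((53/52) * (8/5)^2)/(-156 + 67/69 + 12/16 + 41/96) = -624128/36801375 = -0.02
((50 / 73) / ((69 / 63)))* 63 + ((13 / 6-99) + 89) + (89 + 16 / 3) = 422767/3358 = 125.90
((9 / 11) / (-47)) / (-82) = 9/42394 = 0.00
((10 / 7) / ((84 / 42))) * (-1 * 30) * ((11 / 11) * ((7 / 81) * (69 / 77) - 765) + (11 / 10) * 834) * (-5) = 1617350/99 = 16336.87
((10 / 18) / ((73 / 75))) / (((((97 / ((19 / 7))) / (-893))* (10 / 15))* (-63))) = 0.34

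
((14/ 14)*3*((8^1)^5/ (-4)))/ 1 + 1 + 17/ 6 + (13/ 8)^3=-37736257/1536 = -24567.88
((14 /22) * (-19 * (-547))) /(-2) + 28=-72135/22 = -3278.86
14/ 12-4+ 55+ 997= 1049.17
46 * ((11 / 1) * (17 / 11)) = 782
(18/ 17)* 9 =162/17 = 9.53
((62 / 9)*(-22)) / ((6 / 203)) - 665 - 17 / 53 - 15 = -8311177/1431 = -5807.95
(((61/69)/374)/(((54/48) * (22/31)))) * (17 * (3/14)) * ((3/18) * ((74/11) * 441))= 489769/91839 = 5.33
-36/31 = -1.16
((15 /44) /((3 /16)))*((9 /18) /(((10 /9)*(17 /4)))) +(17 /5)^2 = 11.75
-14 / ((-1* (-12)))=-1.17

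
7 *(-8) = -56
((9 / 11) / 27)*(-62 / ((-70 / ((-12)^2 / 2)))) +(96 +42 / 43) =1637442/16555 = 98.91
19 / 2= 9.50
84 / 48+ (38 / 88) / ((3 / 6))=115/44 = 2.61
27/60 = 9/20 = 0.45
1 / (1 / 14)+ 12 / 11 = 166/11 = 15.09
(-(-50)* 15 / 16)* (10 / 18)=625/24 = 26.04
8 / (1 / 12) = 96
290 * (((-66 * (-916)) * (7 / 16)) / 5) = 1534071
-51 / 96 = -17/32 = -0.53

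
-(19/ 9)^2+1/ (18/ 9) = -641/162 = -3.96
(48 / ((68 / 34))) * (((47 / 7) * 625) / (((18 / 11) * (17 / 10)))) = 36204.48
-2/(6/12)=-4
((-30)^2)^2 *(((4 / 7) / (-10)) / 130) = -32400/91 = -356.04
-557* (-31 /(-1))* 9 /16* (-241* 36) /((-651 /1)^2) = 1208133/6076 = 198.84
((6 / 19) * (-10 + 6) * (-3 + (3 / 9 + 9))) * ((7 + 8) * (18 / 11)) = -2160/11 = -196.36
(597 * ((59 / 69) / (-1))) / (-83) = 11741/1909 = 6.15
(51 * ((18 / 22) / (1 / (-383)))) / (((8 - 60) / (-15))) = -2636955/572 = -4610.06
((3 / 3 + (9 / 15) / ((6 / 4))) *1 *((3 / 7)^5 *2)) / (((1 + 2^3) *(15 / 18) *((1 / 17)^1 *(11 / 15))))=16524/132055 = 0.13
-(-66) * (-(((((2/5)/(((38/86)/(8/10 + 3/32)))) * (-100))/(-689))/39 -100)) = 172795997/26182 = 6599.80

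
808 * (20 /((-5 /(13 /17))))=-42016/17 = -2471.53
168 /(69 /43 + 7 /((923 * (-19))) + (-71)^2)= 18098184/543226069 = 0.03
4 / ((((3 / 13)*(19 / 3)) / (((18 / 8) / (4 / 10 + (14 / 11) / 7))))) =6435/608 = 10.58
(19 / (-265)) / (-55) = 19/14575 = 0.00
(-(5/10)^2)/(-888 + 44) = 1/3376 = 0.00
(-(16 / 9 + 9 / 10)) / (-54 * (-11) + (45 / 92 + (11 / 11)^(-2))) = -11086/2465325 = 0.00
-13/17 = -0.76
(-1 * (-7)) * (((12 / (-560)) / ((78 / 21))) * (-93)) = 1953/520 = 3.76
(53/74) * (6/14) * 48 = 3816/259 = 14.73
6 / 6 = 1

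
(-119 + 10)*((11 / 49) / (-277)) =1199/13573 = 0.09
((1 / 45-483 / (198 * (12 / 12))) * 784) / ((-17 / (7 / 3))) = 6566392/25245 = 260.11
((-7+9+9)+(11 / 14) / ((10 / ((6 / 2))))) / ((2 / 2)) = 11.24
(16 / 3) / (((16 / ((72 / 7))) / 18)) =432/7 = 61.71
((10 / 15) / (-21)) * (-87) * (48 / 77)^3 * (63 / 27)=712704/456533 = 1.56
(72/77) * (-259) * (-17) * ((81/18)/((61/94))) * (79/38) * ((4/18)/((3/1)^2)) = 18683816/12749 = 1465.51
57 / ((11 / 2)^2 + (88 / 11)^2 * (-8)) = -228/1927 = -0.12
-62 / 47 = -1.32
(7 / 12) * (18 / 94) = 21/188 = 0.11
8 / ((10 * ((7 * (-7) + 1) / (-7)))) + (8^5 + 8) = 32776.12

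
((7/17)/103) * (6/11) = 42/19261 = 0.00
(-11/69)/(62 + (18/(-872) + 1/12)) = -2398/933547 = 0.00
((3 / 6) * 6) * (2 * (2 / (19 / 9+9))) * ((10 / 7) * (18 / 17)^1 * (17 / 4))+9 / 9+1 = 313/35 = 8.94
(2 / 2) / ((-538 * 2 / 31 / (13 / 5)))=-403/5380 = -0.07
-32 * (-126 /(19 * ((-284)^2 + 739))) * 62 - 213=-329155581/1546505 = -212.84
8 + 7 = 15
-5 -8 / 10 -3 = -44/5 = -8.80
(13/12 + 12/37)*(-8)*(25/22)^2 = -390625/26862 = -14.54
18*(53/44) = 477/22 = 21.68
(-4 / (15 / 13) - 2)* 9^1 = -246/5 = -49.20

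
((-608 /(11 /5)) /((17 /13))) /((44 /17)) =-9880/121 = -81.65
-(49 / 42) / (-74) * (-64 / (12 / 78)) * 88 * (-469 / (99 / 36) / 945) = 1560832/14985 = 104.16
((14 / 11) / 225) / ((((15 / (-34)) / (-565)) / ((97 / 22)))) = 2608718/81675 = 31.94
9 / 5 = 1.80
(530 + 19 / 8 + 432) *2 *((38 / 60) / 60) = 29317/1440 = 20.36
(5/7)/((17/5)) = 25/119 = 0.21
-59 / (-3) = 19.67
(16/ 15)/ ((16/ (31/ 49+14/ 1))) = 0.98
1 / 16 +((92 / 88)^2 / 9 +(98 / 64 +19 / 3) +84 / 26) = 5109791/453024 = 11.28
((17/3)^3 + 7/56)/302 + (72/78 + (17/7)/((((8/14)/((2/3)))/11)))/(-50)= -823733/21200400 = -0.04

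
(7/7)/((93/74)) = 74/93 = 0.80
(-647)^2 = 418609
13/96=0.14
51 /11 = 4.64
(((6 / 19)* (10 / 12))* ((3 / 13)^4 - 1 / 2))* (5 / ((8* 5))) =-141995/8682544 = -0.02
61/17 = 3.59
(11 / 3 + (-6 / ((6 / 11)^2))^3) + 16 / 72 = -1770721/216 = -8197.78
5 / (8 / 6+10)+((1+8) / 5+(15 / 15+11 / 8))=3139/680 = 4.62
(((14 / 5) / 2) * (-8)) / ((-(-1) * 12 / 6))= -28/5 = -5.60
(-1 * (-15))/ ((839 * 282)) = 5/78866 = 0.00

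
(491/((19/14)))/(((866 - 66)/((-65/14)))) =-2.10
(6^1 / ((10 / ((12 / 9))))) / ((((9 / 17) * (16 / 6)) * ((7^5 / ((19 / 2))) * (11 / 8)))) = 646/2773155 = 0.00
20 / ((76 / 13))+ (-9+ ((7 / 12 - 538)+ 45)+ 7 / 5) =-566119/1140 = -496.60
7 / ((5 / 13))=91/5 = 18.20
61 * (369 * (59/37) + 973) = 3524092/37 = 95245.73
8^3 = 512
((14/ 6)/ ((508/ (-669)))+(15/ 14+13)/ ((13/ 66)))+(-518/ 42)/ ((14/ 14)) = 7770935/138684 = 56.03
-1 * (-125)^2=-15625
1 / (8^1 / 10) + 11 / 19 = 139/76 = 1.83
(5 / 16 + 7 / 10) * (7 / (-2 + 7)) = 567/400 = 1.42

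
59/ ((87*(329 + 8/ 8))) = 59/28710 = 0.00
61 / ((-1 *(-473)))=0.13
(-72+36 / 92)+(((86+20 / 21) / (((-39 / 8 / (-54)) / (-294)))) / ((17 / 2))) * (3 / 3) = -169699923/5083 = -33385.78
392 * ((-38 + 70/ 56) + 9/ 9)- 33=-14047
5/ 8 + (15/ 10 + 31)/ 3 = 275/24 = 11.46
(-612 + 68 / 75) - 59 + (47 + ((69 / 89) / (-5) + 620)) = -21683/6675 = -3.25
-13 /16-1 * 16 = -269/16 = -16.81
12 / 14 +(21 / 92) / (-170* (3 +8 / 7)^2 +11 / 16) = 105191522/122734647 = 0.86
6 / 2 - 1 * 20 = -17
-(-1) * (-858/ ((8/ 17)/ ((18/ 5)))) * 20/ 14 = -65637/7 = -9376.71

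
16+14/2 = 23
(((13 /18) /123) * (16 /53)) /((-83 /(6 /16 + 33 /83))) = -247/14969797 = 0.00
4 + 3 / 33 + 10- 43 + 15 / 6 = -26.41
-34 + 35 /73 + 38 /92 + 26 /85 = -32.80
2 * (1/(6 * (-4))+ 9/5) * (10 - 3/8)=33.85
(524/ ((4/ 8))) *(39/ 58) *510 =10422360/29 = 359391.72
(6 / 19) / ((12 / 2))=1/19 = 0.05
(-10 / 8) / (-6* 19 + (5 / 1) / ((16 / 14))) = 10/877 = 0.01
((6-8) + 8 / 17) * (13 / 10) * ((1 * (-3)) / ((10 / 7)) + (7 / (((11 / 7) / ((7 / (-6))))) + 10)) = -75374/14025 = -5.37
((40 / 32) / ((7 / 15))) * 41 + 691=22423/28 = 800.82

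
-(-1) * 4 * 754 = 3016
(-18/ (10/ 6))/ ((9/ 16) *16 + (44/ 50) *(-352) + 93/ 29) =3915/107863 = 0.04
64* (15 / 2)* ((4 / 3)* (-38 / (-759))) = 24320/759 = 32.04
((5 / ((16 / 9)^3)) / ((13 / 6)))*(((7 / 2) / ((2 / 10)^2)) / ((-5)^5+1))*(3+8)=-1913625/15122432 = -0.13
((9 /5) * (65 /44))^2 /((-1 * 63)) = -1521/13552 = -0.11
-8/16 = -1/2 = -0.50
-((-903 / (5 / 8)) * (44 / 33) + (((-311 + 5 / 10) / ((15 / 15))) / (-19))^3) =-668888201/274360 = -2437.99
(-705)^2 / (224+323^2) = 55225/11617 = 4.75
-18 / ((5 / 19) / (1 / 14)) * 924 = -22572/5 = -4514.40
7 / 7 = 1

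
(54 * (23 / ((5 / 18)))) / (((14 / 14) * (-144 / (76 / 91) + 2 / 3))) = -637146/24475 = -26.03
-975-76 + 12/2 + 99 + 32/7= -6590/7 = -941.43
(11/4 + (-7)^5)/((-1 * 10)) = 67217/40 = 1680.42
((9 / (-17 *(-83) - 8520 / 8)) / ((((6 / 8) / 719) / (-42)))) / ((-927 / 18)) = 20.34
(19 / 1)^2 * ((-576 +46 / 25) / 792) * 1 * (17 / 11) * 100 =-44045249/1089 = -40445.59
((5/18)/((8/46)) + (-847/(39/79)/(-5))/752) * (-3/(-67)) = 903389/9824880 = 0.09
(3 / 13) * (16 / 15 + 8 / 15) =24/65 = 0.37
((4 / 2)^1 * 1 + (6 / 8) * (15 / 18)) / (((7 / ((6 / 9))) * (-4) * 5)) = -1/80 = -0.01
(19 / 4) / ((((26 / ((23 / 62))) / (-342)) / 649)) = -48497823/3224 = -15042.75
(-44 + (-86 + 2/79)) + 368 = 18804/79 = 238.03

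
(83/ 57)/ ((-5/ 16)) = -1328/285 = -4.66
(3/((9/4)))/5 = 4/15 = 0.27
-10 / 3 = -3.33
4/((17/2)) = 8/17 = 0.47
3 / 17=0.18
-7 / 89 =-0.08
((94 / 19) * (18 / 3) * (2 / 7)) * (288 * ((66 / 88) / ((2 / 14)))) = 243648/19 = 12823.58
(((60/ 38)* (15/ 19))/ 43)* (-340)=-153000/15523 = -9.86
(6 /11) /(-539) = -6/5929 = 0.00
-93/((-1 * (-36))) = -31/12 = -2.58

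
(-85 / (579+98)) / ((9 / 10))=-0.14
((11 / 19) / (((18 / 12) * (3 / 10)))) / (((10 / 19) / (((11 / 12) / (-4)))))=-121/216 = -0.56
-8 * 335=-2680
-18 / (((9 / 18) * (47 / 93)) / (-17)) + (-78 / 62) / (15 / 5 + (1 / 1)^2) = 7055751/5828 = 1210.66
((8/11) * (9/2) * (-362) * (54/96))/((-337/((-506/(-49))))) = 20.42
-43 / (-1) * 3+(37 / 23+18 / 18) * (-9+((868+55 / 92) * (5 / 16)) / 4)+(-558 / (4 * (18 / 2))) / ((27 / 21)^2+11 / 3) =160942797/575552 = 279.63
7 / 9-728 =-6545/9 = -727.22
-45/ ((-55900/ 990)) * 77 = 68607/1118 = 61.37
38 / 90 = 19/45 = 0.42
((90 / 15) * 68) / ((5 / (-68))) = -27744/5 = -5548.80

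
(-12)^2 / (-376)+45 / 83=621/3901 = 0.16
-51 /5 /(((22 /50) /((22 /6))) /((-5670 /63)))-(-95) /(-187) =1430455/187 = 7649.49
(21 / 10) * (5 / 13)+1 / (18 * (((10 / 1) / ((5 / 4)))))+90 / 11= 185255/20592 = 9.00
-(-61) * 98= 5978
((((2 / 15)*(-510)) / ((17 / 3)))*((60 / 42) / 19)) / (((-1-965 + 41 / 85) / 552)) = 5630400/10915177 = 0.52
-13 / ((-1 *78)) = 1/6 = 0.17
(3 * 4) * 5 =60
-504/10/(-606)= 42/505 = 0.08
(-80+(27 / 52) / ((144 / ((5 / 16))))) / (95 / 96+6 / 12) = -3194835/59488 = -53.71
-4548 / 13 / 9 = -1516/39 = -38.87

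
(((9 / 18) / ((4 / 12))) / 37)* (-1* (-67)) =201/74 = 2.72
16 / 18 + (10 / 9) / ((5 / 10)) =28/9 = 3.11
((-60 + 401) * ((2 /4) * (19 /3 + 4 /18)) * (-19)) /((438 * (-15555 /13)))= 0.04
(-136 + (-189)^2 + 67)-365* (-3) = 36747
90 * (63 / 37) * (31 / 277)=175770/10249 = 17.15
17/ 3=5.67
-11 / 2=-5.50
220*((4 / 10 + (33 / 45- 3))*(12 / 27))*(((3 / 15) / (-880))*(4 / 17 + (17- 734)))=-68236/2295 = -29.73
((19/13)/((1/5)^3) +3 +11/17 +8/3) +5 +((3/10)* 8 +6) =670976/3315 = 202.41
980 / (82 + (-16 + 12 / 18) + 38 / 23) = 33810/2357 = 14.34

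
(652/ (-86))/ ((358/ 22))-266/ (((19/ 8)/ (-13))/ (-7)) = -78451410/7697 = -10192.47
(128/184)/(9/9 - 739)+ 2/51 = 0.04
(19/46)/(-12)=-19/552 = -0.03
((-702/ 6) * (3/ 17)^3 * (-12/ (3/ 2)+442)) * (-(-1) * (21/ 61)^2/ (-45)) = 67179294/91406365 = 0.73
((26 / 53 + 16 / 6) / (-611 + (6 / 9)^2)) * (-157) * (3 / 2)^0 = 0.81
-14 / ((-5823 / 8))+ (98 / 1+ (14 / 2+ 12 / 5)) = 3127511/29115 = 107.42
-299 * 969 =-289731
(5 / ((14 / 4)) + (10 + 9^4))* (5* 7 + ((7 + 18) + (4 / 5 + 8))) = 15826408/35 = 452183.09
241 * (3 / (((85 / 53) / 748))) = 337207.20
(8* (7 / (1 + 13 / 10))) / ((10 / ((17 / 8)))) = 119/23 = 5.17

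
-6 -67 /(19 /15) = -1119/19 = -58.89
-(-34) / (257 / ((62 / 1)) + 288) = 2108/18113 = 0.12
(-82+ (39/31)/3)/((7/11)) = -27819/217 = -128.20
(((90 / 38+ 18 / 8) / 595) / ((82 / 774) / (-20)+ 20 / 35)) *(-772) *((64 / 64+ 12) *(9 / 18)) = -681630066/9907379 = -68.80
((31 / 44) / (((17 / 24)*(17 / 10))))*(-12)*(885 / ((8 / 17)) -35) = -41194350/3179 = -12958.27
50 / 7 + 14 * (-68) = -6614/7 = -944.86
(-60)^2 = 3600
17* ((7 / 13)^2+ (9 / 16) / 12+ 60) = 11094251/10816 = 1025.73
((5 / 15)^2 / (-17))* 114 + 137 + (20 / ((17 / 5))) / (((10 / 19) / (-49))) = -20981/51 = -411.39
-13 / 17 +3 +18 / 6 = 5.24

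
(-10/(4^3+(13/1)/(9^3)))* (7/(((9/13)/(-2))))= 21060/6667 = 3.16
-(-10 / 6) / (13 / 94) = 470/39 = 12.05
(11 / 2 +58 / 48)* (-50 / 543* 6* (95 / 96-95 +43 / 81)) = 975253475/2814912 = 346.46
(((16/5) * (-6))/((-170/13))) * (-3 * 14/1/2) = -13104/425 = -30.83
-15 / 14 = -1.07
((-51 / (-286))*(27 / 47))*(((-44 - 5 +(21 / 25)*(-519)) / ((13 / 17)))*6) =-851432148/2184325 = -389.79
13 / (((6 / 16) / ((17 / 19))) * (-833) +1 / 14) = -728/19547 = -0.04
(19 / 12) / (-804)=-19/9648 = 0.00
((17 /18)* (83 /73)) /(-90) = -1411/118260 = -0.01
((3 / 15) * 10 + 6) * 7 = 56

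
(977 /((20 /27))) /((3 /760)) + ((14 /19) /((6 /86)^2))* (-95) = 2877776/9 = 319752.89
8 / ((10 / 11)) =44/5 = 8.80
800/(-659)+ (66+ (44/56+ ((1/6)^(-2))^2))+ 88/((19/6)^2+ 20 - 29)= 1447.19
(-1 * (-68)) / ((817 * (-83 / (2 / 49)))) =-136/3322739 = 0.00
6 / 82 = 3/41 = 0.07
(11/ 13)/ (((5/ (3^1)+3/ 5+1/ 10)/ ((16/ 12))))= 440/923 = 0.48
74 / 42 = 37/21 = 1.76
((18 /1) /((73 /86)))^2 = 2396304/5329 = 449.67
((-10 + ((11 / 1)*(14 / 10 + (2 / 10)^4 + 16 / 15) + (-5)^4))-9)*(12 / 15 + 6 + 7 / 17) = 727727854/159375 = 4566.14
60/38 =30/19 = 1.58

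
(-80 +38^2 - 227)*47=53439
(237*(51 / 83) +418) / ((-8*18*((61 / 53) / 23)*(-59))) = 57026039/43015248 = 1.33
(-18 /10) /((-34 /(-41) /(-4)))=738/85 = 8.68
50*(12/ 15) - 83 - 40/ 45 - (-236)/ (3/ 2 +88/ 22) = -97/99 = -0.98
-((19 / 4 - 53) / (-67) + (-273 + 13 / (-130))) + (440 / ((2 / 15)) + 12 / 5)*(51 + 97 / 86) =231042237/1340 = 172419.58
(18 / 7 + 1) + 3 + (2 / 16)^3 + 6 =45063/3584 = 12.57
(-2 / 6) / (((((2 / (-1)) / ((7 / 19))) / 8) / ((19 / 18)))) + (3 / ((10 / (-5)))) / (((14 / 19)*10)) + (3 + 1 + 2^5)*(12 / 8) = 410621/7560 = 54.31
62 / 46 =31/23 = 1.35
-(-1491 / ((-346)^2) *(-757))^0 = -1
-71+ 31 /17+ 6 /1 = -63.18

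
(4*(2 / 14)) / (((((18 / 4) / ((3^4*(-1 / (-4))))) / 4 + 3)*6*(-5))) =-12/1925 = -0.01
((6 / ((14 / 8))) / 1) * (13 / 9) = 104/21 = 4.95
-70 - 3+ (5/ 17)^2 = -21072/289 = -72.91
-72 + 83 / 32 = -2221/32 = -69.41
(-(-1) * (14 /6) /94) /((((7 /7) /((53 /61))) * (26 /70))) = 12985/223626 = 0.06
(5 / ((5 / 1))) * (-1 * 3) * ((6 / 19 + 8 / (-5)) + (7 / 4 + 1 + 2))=-3951/380 = -10.40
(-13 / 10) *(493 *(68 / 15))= -217906/75 = -2905.41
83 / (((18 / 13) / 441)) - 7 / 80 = 2114833/80 = 26435.41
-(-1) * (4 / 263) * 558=2232/263 = 8.49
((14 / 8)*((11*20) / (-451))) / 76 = -35/3116 = -0.01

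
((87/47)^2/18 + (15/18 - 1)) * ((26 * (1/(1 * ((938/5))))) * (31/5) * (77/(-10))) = -695981/4440090 = -0.16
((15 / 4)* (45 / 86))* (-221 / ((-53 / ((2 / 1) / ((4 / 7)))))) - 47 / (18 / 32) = -18022903/328176 = -54.92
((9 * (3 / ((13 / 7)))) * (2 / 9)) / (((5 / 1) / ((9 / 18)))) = 21/65 = 0.32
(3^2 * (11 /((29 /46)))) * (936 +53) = 4503906/29 = 155307.10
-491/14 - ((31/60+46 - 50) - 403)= 155993/420 = 371.41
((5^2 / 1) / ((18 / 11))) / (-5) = -3.06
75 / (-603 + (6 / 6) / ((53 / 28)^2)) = -210675/1693043 = -0.12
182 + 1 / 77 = 14015/77 = 182.01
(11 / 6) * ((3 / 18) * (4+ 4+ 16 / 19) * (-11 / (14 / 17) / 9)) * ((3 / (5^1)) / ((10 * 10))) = -2057/85500 = -0.02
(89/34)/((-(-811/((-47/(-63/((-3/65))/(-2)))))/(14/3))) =8366/8065395 = 0.00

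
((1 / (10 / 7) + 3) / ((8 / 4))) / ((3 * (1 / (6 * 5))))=37/2 = 18.50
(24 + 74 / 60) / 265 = 757/7950 = 0.10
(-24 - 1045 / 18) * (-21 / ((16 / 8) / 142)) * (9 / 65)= 2202207/130 = 16940.05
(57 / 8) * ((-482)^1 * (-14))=96159/2 = 48079.50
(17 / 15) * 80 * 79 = 21488/3 = 7162.67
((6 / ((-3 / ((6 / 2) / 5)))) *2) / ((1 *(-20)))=3/25 = 0.12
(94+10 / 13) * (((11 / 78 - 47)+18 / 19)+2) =-40087432/9633 = -4161.47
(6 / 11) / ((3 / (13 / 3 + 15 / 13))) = 428/429 = 1.00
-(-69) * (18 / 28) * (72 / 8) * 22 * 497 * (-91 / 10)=-397215819/10 = -39721581.90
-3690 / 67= -55.07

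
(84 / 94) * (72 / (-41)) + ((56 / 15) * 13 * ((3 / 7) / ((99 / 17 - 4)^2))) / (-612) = -131624614/83333115 = -1.58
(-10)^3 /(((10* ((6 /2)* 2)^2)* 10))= -5/18 = -0.28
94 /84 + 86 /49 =845/294 = 2.87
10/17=0.59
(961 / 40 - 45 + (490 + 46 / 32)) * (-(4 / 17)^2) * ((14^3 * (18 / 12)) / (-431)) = 154913892/622795 = 248.74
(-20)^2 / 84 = 100/21 = 4.76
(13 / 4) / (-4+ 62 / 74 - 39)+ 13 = 6203/480 = 12.92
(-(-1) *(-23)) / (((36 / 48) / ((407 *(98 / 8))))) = -458689/3 = -152896.33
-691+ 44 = -647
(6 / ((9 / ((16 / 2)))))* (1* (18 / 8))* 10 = 120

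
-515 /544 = -0.95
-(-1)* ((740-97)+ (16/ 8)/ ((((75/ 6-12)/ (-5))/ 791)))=-15177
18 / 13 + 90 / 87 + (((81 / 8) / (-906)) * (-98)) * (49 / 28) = 7898181/1821664 = 4.34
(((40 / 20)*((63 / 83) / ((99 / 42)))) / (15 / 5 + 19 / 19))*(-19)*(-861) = 2633.92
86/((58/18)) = 774/29 = 26.69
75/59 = 1.27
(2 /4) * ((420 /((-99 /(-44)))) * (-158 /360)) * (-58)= 64148/27 = 2375.85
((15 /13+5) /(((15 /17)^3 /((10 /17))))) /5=1.05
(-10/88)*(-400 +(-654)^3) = 349658330/11 = 31787120.91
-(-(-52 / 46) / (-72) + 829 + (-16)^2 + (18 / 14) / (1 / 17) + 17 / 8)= -12855139/11592 = -1108.97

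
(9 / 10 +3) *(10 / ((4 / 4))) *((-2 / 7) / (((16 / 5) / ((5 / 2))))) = -975/112 = -8.71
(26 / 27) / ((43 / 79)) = 2054/1161 = 1.77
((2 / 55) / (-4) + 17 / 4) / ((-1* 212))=-933/46640 = -0.02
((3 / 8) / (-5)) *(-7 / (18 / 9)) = 21/80 = 0.26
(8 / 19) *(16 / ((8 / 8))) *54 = 6912/19 = 363.79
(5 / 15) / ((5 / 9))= 0.60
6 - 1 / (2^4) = 95/16 = 5.94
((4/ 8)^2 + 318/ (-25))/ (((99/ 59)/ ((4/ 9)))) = -73573/22275 = -3.30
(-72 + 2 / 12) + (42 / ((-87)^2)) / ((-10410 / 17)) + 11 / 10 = -70.73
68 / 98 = 34/49 = 0.69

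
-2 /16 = -1/8 = -0.12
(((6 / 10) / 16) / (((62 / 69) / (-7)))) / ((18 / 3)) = -483/9920 = -0.05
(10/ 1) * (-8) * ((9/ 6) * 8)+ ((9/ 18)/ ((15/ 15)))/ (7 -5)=-3839/4 = -959.75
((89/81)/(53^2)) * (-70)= -6230/227529 = -0.03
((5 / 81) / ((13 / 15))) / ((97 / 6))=50/11349 = 0.00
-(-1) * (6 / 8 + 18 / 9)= 11/4 = 2.75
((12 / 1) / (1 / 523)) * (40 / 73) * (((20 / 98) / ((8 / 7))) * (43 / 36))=1124450/1533 = 733.50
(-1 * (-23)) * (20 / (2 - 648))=-230/323 = -0.71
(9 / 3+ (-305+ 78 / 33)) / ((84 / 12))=-3296/77 = -42.81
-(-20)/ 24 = 0.83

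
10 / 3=3.33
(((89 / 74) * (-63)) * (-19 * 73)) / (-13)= -7776909/962 = -8084.10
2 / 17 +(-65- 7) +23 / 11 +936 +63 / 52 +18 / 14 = 59131067/68068 = 868.71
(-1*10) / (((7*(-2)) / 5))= 25/7 = 3.57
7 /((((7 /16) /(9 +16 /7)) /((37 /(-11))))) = -46768/77 = -607.38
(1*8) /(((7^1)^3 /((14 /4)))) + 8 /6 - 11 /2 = -1201/294 = -4.09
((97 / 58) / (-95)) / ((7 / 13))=-1261/38570 = -0.03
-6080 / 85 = -1216/17 = -71.53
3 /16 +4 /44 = 0.28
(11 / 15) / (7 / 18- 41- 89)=-0.01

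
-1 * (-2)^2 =-4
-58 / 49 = -1.18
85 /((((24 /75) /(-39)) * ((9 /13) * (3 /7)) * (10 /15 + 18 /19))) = -47763625/2208 = -21632.08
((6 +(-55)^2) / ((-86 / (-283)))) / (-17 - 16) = -857773/2838 = -302.25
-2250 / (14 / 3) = -482.14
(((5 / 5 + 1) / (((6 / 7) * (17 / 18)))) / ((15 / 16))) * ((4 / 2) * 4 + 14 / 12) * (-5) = -6160/51 = -120.78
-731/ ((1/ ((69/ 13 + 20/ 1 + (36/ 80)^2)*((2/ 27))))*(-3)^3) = 96969343/1895400 = 51.16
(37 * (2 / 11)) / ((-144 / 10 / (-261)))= 5365/44 = 121.93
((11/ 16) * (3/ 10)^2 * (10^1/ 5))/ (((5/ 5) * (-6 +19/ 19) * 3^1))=-0.01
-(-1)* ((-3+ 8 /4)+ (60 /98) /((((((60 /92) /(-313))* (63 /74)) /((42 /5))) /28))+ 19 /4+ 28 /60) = -11364231/140 = -81173.08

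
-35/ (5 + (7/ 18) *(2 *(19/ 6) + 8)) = -1890/571 = -3.31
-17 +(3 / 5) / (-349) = -29668/1745 = -17.00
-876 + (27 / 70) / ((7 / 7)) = -61293/70 = -875.61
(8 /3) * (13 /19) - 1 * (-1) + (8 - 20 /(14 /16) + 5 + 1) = -2407/399 = -6.03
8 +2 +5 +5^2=40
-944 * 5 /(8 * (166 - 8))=-295/79 = -3.73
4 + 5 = 9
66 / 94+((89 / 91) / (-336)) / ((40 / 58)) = 20058853/28741440 = 0.70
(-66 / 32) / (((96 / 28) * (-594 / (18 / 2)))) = 7/768 = 0.01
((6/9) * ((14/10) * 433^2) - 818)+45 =174216.73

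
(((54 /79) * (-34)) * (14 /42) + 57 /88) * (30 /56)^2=-11104425/5450368 = -2.04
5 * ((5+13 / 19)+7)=1205/19 = 63.42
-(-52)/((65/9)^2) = 324/325 = 1.00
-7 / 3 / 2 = -7/6 = -1.17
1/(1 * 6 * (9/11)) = 11/54 = 0.20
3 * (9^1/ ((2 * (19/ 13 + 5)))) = 117/56 = 2.09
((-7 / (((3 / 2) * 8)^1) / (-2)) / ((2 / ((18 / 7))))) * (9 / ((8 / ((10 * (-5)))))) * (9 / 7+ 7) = -19575/112 = -174.78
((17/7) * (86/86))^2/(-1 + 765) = 289/37436 = 0.01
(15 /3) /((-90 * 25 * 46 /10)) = -1/2070 = 0.00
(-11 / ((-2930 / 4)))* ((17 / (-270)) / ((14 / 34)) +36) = 745261/1384425 = 0.54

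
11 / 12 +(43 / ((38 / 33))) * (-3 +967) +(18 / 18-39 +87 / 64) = 131189615/3648 = 35962.07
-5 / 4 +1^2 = -1/4 = -0.25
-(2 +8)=-10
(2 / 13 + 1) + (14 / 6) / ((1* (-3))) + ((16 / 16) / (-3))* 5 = -151/117 = -1.29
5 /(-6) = -5/6 = -0.83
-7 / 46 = -0.15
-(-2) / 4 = 1/2 = 0.50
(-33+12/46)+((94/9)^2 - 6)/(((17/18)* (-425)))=-1973917/59823 = -33.00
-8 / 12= -0.67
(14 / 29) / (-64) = -7/928 = -0.01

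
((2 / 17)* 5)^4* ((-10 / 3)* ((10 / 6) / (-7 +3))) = 125000/751689 = 0.17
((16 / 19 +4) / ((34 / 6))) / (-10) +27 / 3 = 14397/1615 = 8.91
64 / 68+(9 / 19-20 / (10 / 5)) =-2773/323 = -8.59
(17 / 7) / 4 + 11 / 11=45/28 = 1.61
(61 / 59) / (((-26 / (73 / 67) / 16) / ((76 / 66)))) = -1353712/1695837 = -0.80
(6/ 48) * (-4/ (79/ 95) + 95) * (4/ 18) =2375/948 = 2.51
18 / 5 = 3.60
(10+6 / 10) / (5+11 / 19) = 19/10 = 1.90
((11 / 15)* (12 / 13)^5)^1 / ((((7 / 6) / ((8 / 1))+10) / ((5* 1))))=43794432/180819691 = 0.24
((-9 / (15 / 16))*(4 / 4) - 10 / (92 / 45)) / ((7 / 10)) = -3333/161 = -20.70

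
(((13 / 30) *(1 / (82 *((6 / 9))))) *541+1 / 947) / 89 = 0.05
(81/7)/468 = 9/364 = 0.02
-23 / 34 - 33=-1145/34 = -33.68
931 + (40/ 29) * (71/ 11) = 299829/319 = 939.90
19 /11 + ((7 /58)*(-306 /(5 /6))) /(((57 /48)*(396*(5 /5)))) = 4499/2755 = 1.63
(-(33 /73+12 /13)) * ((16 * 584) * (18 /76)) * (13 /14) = -2825.86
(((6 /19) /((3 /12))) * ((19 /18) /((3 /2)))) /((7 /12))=32/21 = 1.52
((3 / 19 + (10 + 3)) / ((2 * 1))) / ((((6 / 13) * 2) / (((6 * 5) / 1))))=8125/38 = 213.82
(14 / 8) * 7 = 49/4 = 12.25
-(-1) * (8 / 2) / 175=4/175 = 0.02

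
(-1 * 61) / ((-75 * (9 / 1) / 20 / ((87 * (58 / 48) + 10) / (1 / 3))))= 18727/30 = 624.23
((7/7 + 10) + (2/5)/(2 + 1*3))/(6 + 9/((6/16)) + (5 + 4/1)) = 277/975 = 0.28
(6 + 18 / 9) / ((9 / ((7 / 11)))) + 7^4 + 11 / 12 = 951383/396 = 2402.48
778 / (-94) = -389/47 = -8.28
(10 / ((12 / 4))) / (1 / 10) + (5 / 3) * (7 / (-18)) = 1765/54 = 32.69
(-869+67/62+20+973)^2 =60140025/3844 = 15645.17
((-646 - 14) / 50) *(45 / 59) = -594/59 = -10.07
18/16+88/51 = 1163/408 = 2.85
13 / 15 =0.87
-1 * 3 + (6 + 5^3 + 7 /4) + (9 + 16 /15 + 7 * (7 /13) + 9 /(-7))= 776959/5460 = 142.30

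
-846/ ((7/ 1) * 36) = -47/14 = -3.36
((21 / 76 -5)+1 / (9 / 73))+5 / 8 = 5489/1368 = 4.01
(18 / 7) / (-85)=-18/595 = -0.03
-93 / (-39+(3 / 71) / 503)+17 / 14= 3.60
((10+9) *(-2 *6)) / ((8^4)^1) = -57/1024 = -0.06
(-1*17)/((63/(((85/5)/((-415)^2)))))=-289/10850175 = 0.00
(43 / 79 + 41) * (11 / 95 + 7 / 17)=2796264/127585 = 21.92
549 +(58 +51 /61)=37078/61 = 607.84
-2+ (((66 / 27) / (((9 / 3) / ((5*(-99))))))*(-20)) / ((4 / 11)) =66544/3 = 22181.33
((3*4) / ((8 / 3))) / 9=1/2 = 0.50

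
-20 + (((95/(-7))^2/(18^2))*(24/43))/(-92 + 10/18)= -104061710/5202183 = -20.00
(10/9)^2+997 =80857/81 = 998.23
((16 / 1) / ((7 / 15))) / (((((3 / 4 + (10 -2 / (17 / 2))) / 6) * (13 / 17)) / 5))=1664640/13013 = 127.92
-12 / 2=-6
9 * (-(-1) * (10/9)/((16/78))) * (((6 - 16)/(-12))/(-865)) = -65/1384 = -0.05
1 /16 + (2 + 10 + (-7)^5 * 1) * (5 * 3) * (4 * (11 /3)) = -59118399/16 = -3694899.94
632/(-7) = -632/7 = -90.29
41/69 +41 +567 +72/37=1558709/2553 = 610.54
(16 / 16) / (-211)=-1/211 = 0.00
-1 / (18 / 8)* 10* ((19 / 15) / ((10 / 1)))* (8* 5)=-608/27 = -22.52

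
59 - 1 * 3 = 56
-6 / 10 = -3/5 = -0.60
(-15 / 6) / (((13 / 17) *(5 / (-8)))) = 68/13 = 5.23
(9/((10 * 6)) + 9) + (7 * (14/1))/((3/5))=10349/60 = 172.48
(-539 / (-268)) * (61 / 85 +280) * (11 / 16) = 141471869/364480 = 388.15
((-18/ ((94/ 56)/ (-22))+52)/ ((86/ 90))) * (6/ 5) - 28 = 674140/2021 = 333.57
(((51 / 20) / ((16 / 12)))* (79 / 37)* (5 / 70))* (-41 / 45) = -55063/207200 = -0.27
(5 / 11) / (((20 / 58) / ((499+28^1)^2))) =8054141/22 = 366097.32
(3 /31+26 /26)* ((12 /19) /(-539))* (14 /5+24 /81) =-272/68355 = 0.00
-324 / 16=-20.25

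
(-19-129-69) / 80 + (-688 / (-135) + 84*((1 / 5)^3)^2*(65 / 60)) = 16129937/6750000 = 2.39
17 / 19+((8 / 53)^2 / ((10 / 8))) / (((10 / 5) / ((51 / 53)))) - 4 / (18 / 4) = 1860673/127289835 = 0.01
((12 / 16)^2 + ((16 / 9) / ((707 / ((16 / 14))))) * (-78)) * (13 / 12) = 1044875/2850624 = 0.37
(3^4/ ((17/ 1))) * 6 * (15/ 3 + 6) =314.47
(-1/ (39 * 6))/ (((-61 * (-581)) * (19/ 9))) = -1/17507854 = 0.00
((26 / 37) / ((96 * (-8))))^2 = 169/201867264 = 0.00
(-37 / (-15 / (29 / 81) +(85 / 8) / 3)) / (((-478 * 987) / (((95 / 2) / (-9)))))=2146/198857799 = 0.00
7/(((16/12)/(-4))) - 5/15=-64/3 = -21.33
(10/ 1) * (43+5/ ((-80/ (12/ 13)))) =11165/26 = 429.42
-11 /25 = -0.44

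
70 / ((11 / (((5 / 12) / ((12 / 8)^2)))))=350/297 = 1.18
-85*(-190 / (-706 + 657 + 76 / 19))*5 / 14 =-128.17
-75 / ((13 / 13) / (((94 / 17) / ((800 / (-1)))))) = 141/272 = 0.52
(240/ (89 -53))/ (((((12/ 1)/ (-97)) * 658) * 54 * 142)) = -485/45409896 = 0.00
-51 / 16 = -3.19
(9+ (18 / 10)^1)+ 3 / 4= 231/20 = 11.55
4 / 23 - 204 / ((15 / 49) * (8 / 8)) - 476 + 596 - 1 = -62931/115 = -547.23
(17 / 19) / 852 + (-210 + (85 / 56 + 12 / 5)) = -233522851/1133160 = -206.08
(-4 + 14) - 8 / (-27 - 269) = 371/37 = 10.03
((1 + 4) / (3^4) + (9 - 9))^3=125/531441 = 0.00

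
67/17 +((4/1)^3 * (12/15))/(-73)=20103/6205 = 3.24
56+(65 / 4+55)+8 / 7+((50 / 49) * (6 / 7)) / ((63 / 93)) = 1245485/9604 = 129.68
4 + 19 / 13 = 5.46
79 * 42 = 3318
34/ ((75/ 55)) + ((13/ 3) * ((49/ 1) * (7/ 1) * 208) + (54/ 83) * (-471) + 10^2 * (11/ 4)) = 309150.83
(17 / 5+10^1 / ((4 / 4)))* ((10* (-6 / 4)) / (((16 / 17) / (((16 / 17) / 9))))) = -67/3 = -22.33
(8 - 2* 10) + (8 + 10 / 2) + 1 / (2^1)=3/2 = 1.50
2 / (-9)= -2/9 = -0.22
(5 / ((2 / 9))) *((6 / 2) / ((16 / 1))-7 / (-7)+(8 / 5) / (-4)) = 567/32 = 17.72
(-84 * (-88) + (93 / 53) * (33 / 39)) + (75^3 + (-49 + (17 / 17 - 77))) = 295679861/689 = 429143.48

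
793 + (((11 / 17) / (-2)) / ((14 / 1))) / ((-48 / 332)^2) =54279613/68544 = 791.89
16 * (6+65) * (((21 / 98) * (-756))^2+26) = 29842720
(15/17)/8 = 15/136 = 0.11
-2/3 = -0.67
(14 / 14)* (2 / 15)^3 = 8/3375 = 0.00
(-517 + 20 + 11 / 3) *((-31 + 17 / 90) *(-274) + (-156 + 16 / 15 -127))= -108695344/27 = -4025753.48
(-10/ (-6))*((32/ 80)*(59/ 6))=59/9 = 6.56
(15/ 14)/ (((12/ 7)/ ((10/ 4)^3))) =625/64 = 9.77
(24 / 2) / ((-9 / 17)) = -68/3 = -22.67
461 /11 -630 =-6469/11 = -588.09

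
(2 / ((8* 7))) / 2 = 1/56 = 0.02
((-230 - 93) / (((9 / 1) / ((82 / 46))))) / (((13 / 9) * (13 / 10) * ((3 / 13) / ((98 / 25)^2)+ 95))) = -254371544/709396337 = -0.36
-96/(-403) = 96/403 = 0.24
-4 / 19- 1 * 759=-14425/19 = -759.21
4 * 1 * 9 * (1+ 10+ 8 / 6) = 444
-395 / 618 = -0.64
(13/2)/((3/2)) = 13/3 = 4.33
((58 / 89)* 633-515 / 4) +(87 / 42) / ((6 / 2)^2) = 6369485/22428 = 284.00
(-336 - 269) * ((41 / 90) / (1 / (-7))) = 34727/18 = 1929.28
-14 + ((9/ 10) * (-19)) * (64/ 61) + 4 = -27.94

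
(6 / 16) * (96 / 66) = 6/11 = 0.55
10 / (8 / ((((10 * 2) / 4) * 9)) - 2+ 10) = 1.22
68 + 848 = 916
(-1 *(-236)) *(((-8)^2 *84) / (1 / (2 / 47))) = 2537472/47 = 53988.77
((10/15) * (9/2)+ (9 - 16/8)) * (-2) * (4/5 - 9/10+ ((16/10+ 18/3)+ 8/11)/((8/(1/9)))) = -31/99 = -0.31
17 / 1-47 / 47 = 16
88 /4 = 22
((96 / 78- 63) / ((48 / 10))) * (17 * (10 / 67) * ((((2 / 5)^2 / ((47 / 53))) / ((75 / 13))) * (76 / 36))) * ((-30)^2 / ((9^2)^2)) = -54986228/185945301 = -0.30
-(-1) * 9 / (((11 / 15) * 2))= 135/22 = 6.14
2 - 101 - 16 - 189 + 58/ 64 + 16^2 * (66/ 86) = -146721/1376 = -106.63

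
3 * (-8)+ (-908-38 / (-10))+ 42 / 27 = -41699/45 = -926.64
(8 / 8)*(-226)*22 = -4972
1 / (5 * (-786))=-1/3930 = 0.00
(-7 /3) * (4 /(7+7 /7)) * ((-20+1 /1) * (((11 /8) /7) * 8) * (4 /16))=209/24 = 8.71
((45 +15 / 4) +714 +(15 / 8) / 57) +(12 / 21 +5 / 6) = 764.19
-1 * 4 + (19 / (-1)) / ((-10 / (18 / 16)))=-149/80 = -1.86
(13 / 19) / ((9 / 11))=143/171 = 0.84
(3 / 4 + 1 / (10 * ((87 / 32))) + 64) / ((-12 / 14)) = -75.58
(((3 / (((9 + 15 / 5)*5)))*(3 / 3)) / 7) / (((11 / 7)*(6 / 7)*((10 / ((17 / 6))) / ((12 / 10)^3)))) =357/137500 = 0.00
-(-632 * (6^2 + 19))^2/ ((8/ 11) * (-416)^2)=-207669275/21632 = -9600.10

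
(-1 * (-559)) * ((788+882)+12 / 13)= 934046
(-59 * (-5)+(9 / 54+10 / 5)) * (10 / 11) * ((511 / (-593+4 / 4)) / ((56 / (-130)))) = 42301675/78144 = 541.33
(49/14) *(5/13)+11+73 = 2219/26 = 85.35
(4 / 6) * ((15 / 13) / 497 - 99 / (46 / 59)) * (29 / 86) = -364800773/12779858 = -28.54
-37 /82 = -0.45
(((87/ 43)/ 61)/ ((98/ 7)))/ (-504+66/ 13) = -377/79392964 = 0.00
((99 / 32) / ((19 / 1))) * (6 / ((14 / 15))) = 4455/4256 = 1.05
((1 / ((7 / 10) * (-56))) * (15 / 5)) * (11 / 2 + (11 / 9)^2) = -5665/10584 = -0.54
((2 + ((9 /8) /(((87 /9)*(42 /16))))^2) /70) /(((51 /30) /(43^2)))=152540651/4903871 = 31.11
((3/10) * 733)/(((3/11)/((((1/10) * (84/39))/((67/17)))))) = 959497/21775 = 44.06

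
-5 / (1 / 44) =-220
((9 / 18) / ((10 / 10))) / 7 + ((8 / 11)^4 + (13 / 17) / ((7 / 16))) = 2.10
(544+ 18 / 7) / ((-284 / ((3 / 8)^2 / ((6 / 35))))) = -1.58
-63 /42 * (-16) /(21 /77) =88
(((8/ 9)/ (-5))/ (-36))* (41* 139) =11398/405 = 28.14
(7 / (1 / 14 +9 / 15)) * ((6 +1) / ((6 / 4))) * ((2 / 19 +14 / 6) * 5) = 4767700/8037 = 593.22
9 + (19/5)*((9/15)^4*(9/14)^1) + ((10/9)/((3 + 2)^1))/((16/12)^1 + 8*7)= 26301202/2821875 = 9.32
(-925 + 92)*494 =-411502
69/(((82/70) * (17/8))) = 19320/697 = 27.72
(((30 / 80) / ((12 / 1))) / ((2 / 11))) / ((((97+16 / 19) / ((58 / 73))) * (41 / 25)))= 13775/16186144 = 0.00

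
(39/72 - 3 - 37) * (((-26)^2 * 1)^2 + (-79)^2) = -438666499/24 = -18277770.79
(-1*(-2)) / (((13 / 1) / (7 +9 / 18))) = 15/13 = 1.15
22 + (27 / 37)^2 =30847/1369 = 22.53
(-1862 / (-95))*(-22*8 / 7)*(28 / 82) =-34496/205 = -168.27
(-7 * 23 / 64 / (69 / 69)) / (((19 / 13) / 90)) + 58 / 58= -93577/608 = -153.91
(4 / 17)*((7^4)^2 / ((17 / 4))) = 92236816/289 = 319158.53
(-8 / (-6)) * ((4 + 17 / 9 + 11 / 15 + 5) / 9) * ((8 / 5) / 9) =16736/54675 = 0.31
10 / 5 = 2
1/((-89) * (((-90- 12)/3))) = 1/3026 = 0.00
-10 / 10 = -1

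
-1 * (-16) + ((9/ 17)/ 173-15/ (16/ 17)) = 3085/47056 = 0.07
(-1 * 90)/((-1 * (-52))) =-45/26 = -1.73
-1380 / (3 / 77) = -35420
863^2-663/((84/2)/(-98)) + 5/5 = 746317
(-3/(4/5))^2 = 225/16 = 14.06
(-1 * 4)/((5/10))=-8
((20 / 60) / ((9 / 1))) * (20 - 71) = -17/9 = -1.89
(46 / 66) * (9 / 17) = 69/187 = 0.37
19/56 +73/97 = 5931/5432 = 1.09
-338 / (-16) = 169/8 = 21.12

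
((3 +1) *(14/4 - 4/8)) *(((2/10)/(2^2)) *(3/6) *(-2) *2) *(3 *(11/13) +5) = -588/65 = -9.05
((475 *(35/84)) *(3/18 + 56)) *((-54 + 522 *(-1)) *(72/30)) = -15367200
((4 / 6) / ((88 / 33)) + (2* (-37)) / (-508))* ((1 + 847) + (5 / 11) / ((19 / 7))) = 35630667/106172 = 335.59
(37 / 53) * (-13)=-481/53 = -9.08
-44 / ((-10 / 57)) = 250.80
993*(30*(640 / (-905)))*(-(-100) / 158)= -190656000/14299 = -13333.52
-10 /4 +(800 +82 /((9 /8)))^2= 123433067/162 = 761932.51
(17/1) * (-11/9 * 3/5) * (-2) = 24.93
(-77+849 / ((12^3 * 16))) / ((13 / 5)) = -3546745/119808 = -29.60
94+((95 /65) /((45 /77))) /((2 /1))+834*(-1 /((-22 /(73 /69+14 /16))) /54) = 62392931/645840 = 96.61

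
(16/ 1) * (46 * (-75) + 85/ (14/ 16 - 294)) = -25890976/469 = -55204.64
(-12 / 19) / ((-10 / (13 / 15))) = 26/475 = 0.05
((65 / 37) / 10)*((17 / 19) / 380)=221/534280 = 0.00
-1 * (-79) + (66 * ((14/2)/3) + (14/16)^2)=14961/64 = 233.77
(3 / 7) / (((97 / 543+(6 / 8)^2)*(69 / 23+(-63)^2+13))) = 26064/179615905 = 0.00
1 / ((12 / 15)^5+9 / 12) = 12500/13471 = 0.93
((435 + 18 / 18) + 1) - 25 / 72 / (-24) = 755161/1728 = 437.01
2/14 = 1/7 = 0.14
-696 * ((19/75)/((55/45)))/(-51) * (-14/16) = -2.48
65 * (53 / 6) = 3445/6 = 574.17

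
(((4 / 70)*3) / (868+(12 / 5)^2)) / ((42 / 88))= 110/267589 = 0.00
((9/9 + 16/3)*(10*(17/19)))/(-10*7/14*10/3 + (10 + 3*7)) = 170/43 = 3.95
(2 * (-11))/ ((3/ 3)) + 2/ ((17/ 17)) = -20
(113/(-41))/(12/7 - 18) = 791/4674 = 0.17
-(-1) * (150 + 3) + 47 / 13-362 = -2670/13 = -205.38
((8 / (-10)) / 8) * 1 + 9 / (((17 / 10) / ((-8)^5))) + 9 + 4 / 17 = -29489647/170 = -173468.51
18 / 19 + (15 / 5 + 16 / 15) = 1429/285 = 5.01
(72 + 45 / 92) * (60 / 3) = 33345/23 = 1449.78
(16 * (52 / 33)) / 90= 416/1485 = 0.28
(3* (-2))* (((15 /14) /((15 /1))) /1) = -3/7 = -0.43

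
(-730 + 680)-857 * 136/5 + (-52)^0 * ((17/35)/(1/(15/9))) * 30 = -816764/35 = -23336.11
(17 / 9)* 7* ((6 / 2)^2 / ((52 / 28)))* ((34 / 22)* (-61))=-863821/143 = -6040.71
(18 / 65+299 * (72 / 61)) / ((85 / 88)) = 123236784/337025 = 365.66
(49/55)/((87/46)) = 2254/4785 = 0.47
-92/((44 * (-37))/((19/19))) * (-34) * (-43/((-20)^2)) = 16813/81400 = 0.21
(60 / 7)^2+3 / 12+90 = 163.72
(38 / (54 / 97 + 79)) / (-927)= -3686/7153659 = 0.00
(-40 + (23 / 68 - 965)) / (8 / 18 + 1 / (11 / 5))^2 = -1243.11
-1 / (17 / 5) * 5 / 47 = -25/799 = -0.03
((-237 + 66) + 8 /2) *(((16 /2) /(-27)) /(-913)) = -1336/24651 = -0.05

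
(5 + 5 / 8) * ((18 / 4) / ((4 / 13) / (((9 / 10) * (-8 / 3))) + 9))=15795/5536 = 2.85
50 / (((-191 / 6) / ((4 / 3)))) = -400/191 = -2.09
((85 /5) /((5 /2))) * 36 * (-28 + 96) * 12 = 199756.80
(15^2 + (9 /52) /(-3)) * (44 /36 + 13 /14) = 150947/312 = 483.80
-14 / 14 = -1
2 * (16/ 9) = 32/9 = 3.56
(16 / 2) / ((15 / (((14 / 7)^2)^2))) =8.53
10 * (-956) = -9560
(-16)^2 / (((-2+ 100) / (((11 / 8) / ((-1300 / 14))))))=-88/2275 = -0.04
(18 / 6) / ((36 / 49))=49/12 = 4.08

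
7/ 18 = 0.39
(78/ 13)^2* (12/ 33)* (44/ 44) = 144/11 = 13.09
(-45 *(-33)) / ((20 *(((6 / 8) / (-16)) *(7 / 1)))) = -1584/7 = -226.29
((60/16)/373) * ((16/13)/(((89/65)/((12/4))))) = 0.03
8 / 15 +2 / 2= 23/15 = 1.53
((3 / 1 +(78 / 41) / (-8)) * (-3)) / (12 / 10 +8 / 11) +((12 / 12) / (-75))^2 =-4.30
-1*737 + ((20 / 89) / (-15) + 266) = -125761/267 = -471.01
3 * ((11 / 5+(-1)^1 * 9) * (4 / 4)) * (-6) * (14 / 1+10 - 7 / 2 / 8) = 57681/20 = 2884.05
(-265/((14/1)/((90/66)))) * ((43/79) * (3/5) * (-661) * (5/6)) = 112981425/24332 = 4643.33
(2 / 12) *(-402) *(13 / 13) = -67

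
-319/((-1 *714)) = 319/714 = 0.45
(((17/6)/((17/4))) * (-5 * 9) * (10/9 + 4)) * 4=-1840/3 = -613.33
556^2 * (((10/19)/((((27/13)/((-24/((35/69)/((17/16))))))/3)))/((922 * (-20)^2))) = -98208643/3065650 = -32.04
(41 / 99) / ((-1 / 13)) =-533/99 = -5.38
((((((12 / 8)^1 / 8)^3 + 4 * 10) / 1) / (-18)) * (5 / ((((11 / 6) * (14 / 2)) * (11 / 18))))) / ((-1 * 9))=74485/473088 = 0.16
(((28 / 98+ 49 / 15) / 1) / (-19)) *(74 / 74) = -373/1995 = -0.19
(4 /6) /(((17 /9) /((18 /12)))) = 9/17 = 0.53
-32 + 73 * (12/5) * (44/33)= 1008/5 = 201.60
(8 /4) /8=1/4 = 0.25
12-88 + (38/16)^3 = -32053/512 = -62.60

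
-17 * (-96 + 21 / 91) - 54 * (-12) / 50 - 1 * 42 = 519687/325 = 1599.04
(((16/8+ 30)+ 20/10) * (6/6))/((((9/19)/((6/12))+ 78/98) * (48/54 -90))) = -47481/216941 = -0.22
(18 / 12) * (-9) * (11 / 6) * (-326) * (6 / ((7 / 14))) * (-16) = -1549152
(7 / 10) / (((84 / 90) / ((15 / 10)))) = 9/8 = 1.12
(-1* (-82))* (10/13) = 820/13 = 63.08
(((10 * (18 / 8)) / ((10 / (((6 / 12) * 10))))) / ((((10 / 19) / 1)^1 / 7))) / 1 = 1197/8 = 149.62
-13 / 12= -1.08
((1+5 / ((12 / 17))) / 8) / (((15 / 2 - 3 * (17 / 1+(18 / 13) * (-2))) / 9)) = -1261/4880 = -0.26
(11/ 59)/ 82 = 11/4838 = 0.00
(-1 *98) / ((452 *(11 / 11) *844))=-49/190744 = 0.00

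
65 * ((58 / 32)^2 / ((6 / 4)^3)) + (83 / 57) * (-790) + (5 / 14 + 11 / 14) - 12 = -126166291/114912 = -1097.94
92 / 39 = 2.36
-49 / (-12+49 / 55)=2695/611 = 4.41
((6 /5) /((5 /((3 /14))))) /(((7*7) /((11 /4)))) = 99/34300 = 0.00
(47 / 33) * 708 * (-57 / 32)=-158061/88 = -1796.15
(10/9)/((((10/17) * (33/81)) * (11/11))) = 51/11 = 4.64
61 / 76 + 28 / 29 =1.77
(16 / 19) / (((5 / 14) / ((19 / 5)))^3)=15849344/15625 = 1014.36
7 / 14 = 1/2 = 0.50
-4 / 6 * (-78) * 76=3952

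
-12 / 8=-3/2 = -1.50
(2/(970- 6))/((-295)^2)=1/41946050 = 0.00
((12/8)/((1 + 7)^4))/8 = 3/65536 = 0.00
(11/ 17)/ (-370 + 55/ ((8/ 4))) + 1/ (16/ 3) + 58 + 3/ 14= 76167481/1304240 = 58.40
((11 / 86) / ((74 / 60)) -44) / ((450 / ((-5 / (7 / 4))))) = 19954/71595 = 0.28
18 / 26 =9/13 = 0.69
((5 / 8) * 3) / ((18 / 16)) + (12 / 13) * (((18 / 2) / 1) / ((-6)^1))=11/39 = 0.28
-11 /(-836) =1/76 = 0.01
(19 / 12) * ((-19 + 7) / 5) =-3.80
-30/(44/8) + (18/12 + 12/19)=-1389/418 = -3.32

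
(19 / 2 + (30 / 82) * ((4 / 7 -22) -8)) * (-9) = 6543/574 = 11.40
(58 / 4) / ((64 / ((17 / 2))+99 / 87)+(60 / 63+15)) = 300237/509776 = 0.59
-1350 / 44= -675/22 = -30.68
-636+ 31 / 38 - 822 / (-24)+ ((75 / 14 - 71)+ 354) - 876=-632323/532 = -1188.58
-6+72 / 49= -222/49 = -4.53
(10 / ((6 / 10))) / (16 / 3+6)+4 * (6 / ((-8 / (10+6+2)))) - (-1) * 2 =-859/17 = -50.53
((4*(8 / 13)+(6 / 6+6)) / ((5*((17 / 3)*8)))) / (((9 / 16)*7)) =82/7735 = 0.01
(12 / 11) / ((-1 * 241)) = -12/2651 = 0.00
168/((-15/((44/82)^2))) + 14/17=-2.40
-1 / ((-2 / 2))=1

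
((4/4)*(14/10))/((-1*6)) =-7/30 = -0.23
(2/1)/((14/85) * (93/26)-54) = -2210/59019 = -0.04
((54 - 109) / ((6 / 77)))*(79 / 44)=-1267.29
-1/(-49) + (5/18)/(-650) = 2291/114660 = 0.02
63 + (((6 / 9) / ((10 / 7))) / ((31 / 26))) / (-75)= 2196943/34875 = 62.99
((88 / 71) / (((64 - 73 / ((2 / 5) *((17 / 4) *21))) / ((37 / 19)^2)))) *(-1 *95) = -107521260/14918591 = -7.21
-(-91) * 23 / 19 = 2093/19 = 110.16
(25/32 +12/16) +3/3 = 81/32 = 2.53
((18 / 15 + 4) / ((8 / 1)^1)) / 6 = 13/120 = 0.11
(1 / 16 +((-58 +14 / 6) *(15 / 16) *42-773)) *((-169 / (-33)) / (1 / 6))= -8016853/88 = -91100.60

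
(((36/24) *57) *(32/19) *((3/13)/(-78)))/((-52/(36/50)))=324/54925 = 0.01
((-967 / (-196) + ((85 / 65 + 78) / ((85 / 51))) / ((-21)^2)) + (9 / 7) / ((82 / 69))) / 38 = 1370797/8506680 = 0.16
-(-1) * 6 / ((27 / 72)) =16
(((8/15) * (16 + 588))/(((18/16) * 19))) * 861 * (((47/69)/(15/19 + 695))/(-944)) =-8147356/605459475 = -0.01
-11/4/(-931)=11/3724 = 0.00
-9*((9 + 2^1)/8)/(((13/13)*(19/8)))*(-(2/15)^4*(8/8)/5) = 176/534375 = 0.00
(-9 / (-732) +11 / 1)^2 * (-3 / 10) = -21659907/595360 = -36.38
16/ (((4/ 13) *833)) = 52/833 = 0.06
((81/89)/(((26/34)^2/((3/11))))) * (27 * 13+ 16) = 25773309/165451 = 155.78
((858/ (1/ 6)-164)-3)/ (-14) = -4981/14 = -355.79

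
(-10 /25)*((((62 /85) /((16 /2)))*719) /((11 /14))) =-156023/4675 = -33.37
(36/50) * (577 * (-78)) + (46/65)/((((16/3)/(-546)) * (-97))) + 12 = -314198259/9700 = -32391.57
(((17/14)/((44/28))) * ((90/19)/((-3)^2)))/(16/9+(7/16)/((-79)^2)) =76389840/333931631 = 0.23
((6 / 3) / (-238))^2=1/14161 = 0.00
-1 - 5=-6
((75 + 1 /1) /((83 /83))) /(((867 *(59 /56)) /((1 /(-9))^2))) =4256/4143393 = 0.00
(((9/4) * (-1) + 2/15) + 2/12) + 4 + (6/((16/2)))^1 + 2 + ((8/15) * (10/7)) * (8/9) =5.48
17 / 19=0.89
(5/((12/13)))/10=13/24 = 0.54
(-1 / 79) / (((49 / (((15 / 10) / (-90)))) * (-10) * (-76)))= 1/176517600 = 0.00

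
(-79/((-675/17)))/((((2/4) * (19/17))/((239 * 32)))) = 349222976/12825 = 27229.86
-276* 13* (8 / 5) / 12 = -2392/5 = -478.40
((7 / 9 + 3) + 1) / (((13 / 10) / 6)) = 860/39 = 22.05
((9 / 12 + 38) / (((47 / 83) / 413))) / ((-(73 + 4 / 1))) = -759035/2068 = -367.04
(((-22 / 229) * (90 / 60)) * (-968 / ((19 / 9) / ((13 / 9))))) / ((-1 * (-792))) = 1573/13053 = 0.12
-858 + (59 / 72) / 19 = -1173685/1368 = -857.96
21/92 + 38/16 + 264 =49055/184 = 266.60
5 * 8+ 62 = 102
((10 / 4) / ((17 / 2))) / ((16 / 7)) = 0.13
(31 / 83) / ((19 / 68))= 2108/1577 = 1.34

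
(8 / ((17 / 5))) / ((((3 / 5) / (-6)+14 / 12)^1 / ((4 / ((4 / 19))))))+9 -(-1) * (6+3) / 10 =4404/85 = 51.81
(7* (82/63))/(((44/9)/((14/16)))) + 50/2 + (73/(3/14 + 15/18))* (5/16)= 1549/32 = 48.41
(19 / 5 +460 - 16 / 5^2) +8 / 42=243259/525 = 463.35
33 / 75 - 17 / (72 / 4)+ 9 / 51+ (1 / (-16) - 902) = -55226297/61200 = -902.39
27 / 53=0.51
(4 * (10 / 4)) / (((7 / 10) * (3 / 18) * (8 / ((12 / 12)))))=75/7 = 10.71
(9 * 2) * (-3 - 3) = -108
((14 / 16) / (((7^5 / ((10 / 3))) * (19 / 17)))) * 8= 170/136857 = 0.00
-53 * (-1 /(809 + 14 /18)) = 477/7288 = 0.07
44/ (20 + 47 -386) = -4/29 = -0.14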